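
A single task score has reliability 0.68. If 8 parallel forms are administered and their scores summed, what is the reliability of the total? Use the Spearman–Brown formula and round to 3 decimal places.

0.944

ρ_k = kρ / (1 + (k−1)ρ) = 8·0.68 / (1 + 7·0.68) = 5.440 / 5.760 = 0.944.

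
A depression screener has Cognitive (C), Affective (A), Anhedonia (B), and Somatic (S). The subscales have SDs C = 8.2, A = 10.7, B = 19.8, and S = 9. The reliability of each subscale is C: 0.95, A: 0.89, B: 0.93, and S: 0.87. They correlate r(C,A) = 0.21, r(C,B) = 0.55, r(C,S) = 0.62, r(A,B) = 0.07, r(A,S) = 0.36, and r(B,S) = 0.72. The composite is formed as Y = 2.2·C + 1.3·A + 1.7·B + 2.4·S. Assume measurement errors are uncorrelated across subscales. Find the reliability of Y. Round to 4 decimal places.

Var(Y) = 2.2²·8.2² + 1.3²·10.7² + 1.7²·19.8² + 2.4²·9² + 2·[2.86·8.2·10.7·0.21 + 3.74·8.2·19.8·0.55 + 5.28·8.2·9·0.62 + 2.21·10.7·19.8·0.07 + 3.12·10.7·9·0.36 + 4.08·19.8·9·0.72] = 2118.49 + 2585.36 = 4703.85.
With uncorrelated errors the cross-covariances are all true-score covariance, so they carry over unchanged; only the diagonal terms shrink to ρᵢσᵢ².
True-score variance = [2.2²·8.2²·0.95 + 1.3²·10.7²·0.89 + 1.7²·19.8²·0.93 + 2.4²·9²·0.87] + 2585.36 = 1940.97 + 2585.36 = 4526.33.
Reliability = 4526.33 / 4703.85 = 0.9623.

0.9623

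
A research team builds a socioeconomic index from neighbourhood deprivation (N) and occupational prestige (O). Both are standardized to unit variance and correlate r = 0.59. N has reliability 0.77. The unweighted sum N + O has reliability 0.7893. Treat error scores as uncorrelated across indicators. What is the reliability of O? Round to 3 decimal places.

Var(N+O) = 2 + 2·0.59 = 3.180.
True-score variance = ρ_N + ρ_O + 2·0.59, so 0.7893 = (0.77 + ρ_O + 1.18) / 3.180.
ρ_O = 0.7893·3.180 − 0.77 − 1.18 = 0.560.

0.560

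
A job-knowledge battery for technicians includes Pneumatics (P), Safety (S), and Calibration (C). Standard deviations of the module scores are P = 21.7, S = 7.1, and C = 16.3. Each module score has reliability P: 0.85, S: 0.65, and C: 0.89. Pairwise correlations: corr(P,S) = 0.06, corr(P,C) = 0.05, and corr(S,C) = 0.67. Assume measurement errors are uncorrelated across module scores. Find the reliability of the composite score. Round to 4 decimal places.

0.8820

Var(P+S+C) = 21.7² + 7.1² + 16.3² + 2·[21.7·7.1·0.06 + 21.7·16.3·0.05 + 7.1·16.3·0.67] = 786.99 + 208.938 = 995.928.
Because errors are independent across components, Cov(Tᵢ,Tⱼ) = Cov(Xᵢ,Xⱼ); the off-diagonal part of the true-score variance is the same as above.
True-score variance = [21.7²·0.85 + 7.1²·0.65 + 16.3²·0.89] + 208.938 = 669.487 + 208.938 = 878.425.
Reliability = 878.425 / 995.928 = 0.8820.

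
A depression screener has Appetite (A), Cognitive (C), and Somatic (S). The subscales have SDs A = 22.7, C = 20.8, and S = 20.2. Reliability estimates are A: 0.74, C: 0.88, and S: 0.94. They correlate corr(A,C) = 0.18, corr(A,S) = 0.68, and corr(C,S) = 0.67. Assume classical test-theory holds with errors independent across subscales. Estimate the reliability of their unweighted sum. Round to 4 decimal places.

0.9224

Var(A+C+S) = 22.7² + 20.8² + 20.2² + 2·[22.7·20.8·0.18 + 22.7·20.2·0.68 + 20.8·20.2·0.67] = 1355.97 + 1356.61 = 2712.58.
Because errors are independent across components, Cov(Tᵢ,Tⱼ) = Cov(Xᵢ,Xⱼ); the off-diagonal part of the true-score variance is the same as above.
True-score variance = [22.7²·0.74 + 20.8²·0.88 + 20.2²·0.94] + 1356.61 = 1145.6 + 1356.61 = 2502.2.
Reliability = 2502.2 / 2712.58 = 0.9224.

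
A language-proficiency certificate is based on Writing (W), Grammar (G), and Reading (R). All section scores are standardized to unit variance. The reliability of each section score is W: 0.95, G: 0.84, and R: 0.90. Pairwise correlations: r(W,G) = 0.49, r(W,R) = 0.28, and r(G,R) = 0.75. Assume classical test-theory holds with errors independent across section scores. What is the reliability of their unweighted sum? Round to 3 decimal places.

0.949

Var(W+G+R) = 3 + 2·[0.49 + 0.28 + 0.75] = 3 + 3.04 = 6.04.
With uncorrelated errors the cross-covariances are all true-score covariance, so they carry over unchanged; only the diagonal terms shrink to ρᵢσᵢ².
True-score variance = [0.95 + 0.84 + 0.90] + 3.04 = 2.69 + 3.04 = 5.73.
Reliability = 5.73 / 6.04 = 0.949.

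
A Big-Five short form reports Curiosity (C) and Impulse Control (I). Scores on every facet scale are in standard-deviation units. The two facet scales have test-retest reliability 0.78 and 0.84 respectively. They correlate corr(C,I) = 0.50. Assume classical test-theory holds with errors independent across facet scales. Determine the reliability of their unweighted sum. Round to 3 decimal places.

0.873

Var(C+I) = 2 + 2·[0.50] = 2 + 1 = 3.
Because errors are independent across components, Cov(Tᵢ,Tⱼ) = Cov(Xᵢ,Xⱼ); the off-diagonal part of the true-score variance is the same as above.
True-score variance = [0.78 + 0.84] + 1 = 1.62 + 1 = 2.62.
Reliability = 2.62 / 3 = 0.873.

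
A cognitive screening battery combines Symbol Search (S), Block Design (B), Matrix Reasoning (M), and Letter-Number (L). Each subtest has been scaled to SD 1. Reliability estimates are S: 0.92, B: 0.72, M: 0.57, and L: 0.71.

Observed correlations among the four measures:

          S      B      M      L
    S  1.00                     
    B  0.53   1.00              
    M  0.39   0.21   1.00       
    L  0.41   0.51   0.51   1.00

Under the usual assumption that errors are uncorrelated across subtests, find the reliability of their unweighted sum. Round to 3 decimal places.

0.882

Var(S+B+M+L) = 4 + 2·[0.53 + 0.39 + 0.41 + 0.21 + 0.51 + 0.51] = 4 + 5.12 = 9.12.
Because errors are independent across components, Cov(Tᵢ,Tⱼ) = Cov(Xᵢ,Xⱼ); the off-diagonal part of the true-score variance is the same as above.
True-score variance = [0.92 + 0.72 + 0.57 + 0.71] + 5.12 = 2.92 + 5.12 = 8.04.
Reliability = 8.04 / 9.12 = 0.882.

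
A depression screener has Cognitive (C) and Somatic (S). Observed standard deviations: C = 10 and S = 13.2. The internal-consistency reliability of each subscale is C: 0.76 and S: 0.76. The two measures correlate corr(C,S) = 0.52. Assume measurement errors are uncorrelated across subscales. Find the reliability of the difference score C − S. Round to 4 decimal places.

Var(C−S) = 10² + 13.2² − 2·10·13.2·0.52 = 274.24 − 137.28 = 136.96.
Under uncorrelated errors the observed covariances equal the true-score covariances, so only the own-variance terms attenuate.
True-score variance = [10²·0.76 + 13.2²·0.76] − 137.28 = 208.422 − 137.28 = 71.1424.
Reliability = 71.1424 / 136.96 = 0.5194.

0.5194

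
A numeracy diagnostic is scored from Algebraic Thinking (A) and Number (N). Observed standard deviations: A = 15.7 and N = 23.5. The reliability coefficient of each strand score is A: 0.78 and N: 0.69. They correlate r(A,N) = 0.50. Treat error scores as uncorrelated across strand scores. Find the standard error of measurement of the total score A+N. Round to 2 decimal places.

15.01

Var(total) = 798.74 + 368.95 = 1167.69.
True-score variance = 573.315 + 368.95 = 942.265, so reliability = 0.8069.
Error variance = 1167.69 − 942.265 = 225.425; SEM = √225.425 = 15.01.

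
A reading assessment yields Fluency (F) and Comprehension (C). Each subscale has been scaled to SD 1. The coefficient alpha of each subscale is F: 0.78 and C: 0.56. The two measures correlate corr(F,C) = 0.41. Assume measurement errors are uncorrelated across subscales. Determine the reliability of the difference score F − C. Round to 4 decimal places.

Var(F−C) = 1 + 1 − 2·0.41 = 2 − 0.82 = 1.18.
With uncorrelated errors the cross-covariances are all true-score covariance, so they carry over unchanged; only the diagonal terms shrink to ρᵢσᵢ².
True-score variance = [0.78 + 0.56] − 0.82 = 1.34 − 0.82 = 0.52.
Reliability = 0.52 / 1.18 = 0.4407.

0.4407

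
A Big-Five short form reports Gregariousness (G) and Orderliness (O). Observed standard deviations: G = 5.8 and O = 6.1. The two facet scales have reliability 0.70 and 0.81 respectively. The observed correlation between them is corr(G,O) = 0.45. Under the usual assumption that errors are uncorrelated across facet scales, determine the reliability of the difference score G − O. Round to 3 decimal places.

Var(G−O) = 5.8² + 6.1² − 2·5.8·6.1·0.45 = 70.85 − 31.842 = 39.008.
With uncorrelated errors the cross-covariances are all true-score covariance, so they carry over unchanged; only the diagonal terms shrink to ρᵢσᵢ².
True-score variance = [5.8²·0.70 + 6.1²·0.81] − 31.842 = 53.6881 − 31.842 = 21.8461.
Reliability = 21.8461 / 39.008 = 0.560.

0.560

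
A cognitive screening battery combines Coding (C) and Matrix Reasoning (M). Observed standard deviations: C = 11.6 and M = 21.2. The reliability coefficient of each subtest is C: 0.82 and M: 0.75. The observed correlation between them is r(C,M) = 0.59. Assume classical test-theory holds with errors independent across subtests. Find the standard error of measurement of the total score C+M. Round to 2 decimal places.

11.69

Var(total) = 584 + 290.186 = 874.186.
True-score variance = 447.419 + 290.186 = 737.605, so reliability = 0.8438.
Error variance = 874.186 − 737.605 = 136.581; SEM = √136.581 = 11.69.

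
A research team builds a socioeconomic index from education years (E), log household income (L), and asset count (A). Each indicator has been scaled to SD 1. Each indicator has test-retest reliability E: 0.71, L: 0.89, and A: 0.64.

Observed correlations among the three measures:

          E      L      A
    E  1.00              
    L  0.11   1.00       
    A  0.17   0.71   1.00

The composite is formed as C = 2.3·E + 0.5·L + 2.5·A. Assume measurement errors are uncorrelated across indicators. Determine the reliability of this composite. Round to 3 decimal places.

0.758

Var(C) = 2.3² + 0.5² + 2.5² + 2·[1.15·0.11 + 5.75·0.17 + 1.25·0.71] = 11.79 + 3.983 = 15.773.
Under uncorrelated errors the observed covariances equal the true-score covariances, so only the own-variance terms attenuate.
True-score variance = [2.3²·0.71 + 0.5²·0.89 + 2.5²·0.64] + 3.983 = 7.9784 + 3.983 = 11.9614.
Reliability = 11.9614 / 15.773 = 0.758.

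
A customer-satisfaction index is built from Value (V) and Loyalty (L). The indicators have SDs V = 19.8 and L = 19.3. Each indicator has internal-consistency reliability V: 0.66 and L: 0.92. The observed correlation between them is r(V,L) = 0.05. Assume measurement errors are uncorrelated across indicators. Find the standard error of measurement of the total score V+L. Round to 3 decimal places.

Var(total) = 764.53 + 38.214 = 802.744.
True-score variance = 601.437 + 38.214 = 639.651, so reliability = 0.7968.
Error variance = 802.744 − 639.651 = 163.093; SEM = √163.093 = 12.771.

12.771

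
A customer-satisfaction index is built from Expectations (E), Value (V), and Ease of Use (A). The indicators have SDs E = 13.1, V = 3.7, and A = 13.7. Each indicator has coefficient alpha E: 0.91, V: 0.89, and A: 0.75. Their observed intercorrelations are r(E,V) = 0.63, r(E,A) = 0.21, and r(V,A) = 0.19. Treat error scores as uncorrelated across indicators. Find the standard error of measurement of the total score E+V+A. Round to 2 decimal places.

Var(total) = 372.99 + 155.712 = 528.702.
True-score variance = 309.117 + 155.712 = 464.828, so reliability = 0.8792.
Error variance = 528.702 − 464.828 = 63.8733; SEM = √63.8733 = 7.99.

7.99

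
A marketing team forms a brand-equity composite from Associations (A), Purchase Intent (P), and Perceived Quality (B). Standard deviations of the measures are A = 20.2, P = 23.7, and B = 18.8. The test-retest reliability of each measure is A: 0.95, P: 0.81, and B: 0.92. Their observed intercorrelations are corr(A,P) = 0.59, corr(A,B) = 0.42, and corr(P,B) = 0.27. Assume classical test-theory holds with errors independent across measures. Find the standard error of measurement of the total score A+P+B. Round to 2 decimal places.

12.47

Var(total) = 1323.17 + 1124.51 = 2447.68.
True-score variance = 1167.77 + 1124.51 = 2292.29, so reliability = 0.9365.
Error variance = 2447.68 − 2292.29 = 155.398; SEM = √155.398 = 12.47.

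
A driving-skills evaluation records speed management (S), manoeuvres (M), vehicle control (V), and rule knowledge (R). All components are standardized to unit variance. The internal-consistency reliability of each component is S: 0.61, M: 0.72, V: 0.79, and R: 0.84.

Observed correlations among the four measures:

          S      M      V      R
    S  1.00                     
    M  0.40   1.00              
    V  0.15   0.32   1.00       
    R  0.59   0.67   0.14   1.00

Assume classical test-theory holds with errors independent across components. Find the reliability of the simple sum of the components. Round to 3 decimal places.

0.878

Var(S+M+V+R) = 4 + 2·[0.40 + 0.15 + 0.59 + 0.32 + 0.67 + 0.14] = 4 + 4.54 = 8.54.
Under uncorrelated errors the observed covariances equal the true-score covariances, so only the own-variance terms attenuate.
True-score variance = [0.61 + 0.72 + 0.79 + 0.84] + 4.54 = 2.96 + 4.54 = 7.5.
Reliability = 7.5 / 8.54 = 0.878.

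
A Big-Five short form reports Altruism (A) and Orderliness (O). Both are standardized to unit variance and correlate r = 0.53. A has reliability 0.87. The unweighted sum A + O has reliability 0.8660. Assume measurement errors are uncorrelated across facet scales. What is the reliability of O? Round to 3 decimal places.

Var(A+O) = 2 + 2·0.53 = 3.060.
True-score variance = ρ_A + ρ_O + 2·0.53, so 0.8660 = (0.87 + ρ_O + 1.06) / 3.060.
ρ_O = 0.8660·3.060 − 0.87 − 1.06 = 0.720.

0.720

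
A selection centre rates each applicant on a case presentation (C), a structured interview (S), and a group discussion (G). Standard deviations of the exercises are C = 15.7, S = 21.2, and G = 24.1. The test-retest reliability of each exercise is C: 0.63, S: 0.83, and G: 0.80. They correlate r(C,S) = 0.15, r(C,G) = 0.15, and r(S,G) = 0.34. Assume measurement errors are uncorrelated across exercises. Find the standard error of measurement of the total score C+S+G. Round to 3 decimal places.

Var(total) = 1276.74 + 560.789 = 1837.53.
True-score variance = 992.972 + 560.789 = 1553.76, so reliability = 0.8456.
Error variance = 1837.53 − 1553.76 = 283.768; SEM = √283.768 = 16.845.

16.845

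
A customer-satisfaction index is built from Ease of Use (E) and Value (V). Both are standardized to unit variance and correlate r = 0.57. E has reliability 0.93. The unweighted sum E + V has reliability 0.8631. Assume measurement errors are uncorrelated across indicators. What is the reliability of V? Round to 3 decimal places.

0.640

Var(E+V) = 2 + 2·0.57 = 3.140.
True-score variance = ρ_E + ρ_V + 2·0.57, so 0.8631 = (0.93 + ρ_V + 1.14) / 3.140.
ρ_V = 0.8631·3.140 − 0.93 − 1.14 = 0.640.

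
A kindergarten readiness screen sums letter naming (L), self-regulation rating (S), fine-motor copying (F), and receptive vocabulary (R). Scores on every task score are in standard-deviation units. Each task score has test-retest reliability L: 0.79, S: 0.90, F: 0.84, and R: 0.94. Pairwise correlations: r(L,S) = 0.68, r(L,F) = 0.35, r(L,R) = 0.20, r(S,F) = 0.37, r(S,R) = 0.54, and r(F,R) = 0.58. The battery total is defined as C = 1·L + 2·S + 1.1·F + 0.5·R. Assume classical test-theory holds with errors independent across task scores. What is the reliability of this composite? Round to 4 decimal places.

Var(C) = 1 + 2² + 1.1² + 0.5² + 2·[2·0.68 + 1.1·0.35 + 0.5·0.20 + 2.2·0.37 + 0.54 + 0.55·0.58] = 6.46 + 7.036 = 13.496.
Because errors are independent across components, Cov(Tᵢ,Tⱼ) = Cov(Xᵢ,Xⱼ); the off-diagonal part of the true-score variance is the same as above.
True-score variance = [0.79 + 2²·0.90 + 1.1²·0.84 + 0.5²·0.94] + 7.036 = 5.6414 + 7.036 = 12.6774.
Reliability = 12.6774 / 13.496 = 0.9393.

0.9393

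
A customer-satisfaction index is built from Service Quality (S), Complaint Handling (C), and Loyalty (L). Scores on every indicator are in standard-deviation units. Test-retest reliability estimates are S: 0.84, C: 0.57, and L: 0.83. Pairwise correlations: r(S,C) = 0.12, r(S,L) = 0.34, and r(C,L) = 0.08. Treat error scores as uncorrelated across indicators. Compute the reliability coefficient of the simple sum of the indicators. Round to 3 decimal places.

Var(S+C+L) = 3 + 2·[0.12 + 0.34 + 0.08] = 3 + 1.08 = 4.08.
Because errors are independent across components, Cov(Tᵢ,Tⱼ) = Cov(Xᵢ,Xⱼ); the off-diagonal part of the true-score variance is the same as above.
True-score variance = [0.84 + 0.57 + 0.83] + 1.08 = 2.24 + 1.08 = 3.32.
Reliability = 3.32 / 4.08 = 0.814.

0.814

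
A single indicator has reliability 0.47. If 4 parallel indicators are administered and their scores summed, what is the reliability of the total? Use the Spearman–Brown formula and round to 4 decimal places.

ρ_k = kρ / (1 + (k−1)ρ) = 4·0.47 / (1 + 3·0.47) = 1.880 / 2.410 = 0.7801.

0.7801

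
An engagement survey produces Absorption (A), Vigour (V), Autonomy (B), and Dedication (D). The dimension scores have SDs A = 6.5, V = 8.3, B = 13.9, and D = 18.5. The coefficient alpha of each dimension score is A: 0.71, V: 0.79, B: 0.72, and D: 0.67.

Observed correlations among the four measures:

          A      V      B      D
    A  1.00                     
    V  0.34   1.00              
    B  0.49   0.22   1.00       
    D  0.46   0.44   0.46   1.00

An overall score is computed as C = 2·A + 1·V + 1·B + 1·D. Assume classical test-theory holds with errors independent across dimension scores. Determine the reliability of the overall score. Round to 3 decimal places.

Var(C) = 2²·6.5² + 8.3² + 13.9² + 18.5² + 2·[2·6.5·8.3·0.34 + 2·6.5·13.9·0.49 + 2·6.5·18.5·0.46 + 8.3·13.9·0.22 + 8.3·18.5·0.44 + 13.9·18.5·0.46] = 773.35 + 894.183 = 1667.53.
Because errors are independent across components, Cov(Tᵢ,Tⱼ) = Cov(Xᵢ,Xⱼ); the off-diagonal part of the true-score variance is the same as above.
True-score variance = [2²·6.5²·0.71 + 8.3²·0.79 + 13.9²·0.72 + 18.5²·0.67] + 894.183 = 542.832 + 894.183 = 1437.01.
Reliability = 1437.01 / 1667.53 = 0.862.

0.862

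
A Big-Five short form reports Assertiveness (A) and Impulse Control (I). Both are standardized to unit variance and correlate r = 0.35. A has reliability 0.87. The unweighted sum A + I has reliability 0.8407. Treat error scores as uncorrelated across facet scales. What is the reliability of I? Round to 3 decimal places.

Var(A+I) = 2 + 2·0.35 = 2.700.
True-score variance = ρ_A + ρ_I + 2·0.35, so 0.8407 = (0.87 + ρ_I + 0.70) / 2.700.
ρ_I = 0.8407·2.700 − 0.87 − 0.70 = 0.700.

0.700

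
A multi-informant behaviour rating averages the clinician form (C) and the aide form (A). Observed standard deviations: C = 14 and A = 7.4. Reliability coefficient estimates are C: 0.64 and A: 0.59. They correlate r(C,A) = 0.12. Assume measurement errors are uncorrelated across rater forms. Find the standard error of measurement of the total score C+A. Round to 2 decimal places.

9.64

Var(total) = 250.76 + 24.864 = 275.624.
True-score variance = 157.748 + 24.864 = 182.612, so reliability = 0.6625.
Error variance = 275.624 − 182.612 = 93.0116; SEM = √93.0116 = 9.64.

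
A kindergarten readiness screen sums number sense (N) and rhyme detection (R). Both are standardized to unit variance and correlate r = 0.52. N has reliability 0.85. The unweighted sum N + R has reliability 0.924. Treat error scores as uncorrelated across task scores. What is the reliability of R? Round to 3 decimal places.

0.919

Var(N+R) = 2 + 2·0.52 = 3.040.
True-score variance = ρ_N + ρ_R + 2·0.52, so 0.924 = (0.85 + ρ_R + 1.04) / 3.040.
ρ_R = 0.924·3.040 − 0.85 − 1.04 = 0.919.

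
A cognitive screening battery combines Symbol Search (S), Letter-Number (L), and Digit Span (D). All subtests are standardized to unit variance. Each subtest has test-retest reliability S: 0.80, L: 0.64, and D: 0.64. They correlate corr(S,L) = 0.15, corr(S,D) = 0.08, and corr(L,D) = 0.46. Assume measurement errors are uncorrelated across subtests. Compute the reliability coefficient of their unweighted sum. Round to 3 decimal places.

0.790

Var(S+L+D) = 3 + 2·[0.15 + 0.08 + 0.46] = 3 + 1.38 = 4.38.
Under uncorrelated errors the observed covariances equal the true-score covariances, so only the own-variance terms attenuate.
True-score variance = [0.80 + 0.64 + 0.64] + 1.38 = 2.08 + 1.38 = 3.46.
Reliability = 3.46 / 4.38 = 0.790.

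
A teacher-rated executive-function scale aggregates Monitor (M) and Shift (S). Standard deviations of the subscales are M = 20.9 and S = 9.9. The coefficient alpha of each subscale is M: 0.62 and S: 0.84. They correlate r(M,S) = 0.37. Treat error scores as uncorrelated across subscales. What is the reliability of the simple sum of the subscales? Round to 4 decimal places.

0.7359

Var(M+S) = 20.9² + 9.9² + 2·[20.9·9.9·0.37] = 534.82 + 153.113 = 687.933.
With uncorrelated errors the cross-covariances are all true-score covariance, so they carry over unchanged; only the diagonal terms shrink to ρᵢσᵢ².
True-score variance = [20.9²·0.62 + 9.9²·0.84] + 153.113 = 353.151 + 153.113 = 506.264.
Reliability = 506.264 / 687.933 = 0.7359.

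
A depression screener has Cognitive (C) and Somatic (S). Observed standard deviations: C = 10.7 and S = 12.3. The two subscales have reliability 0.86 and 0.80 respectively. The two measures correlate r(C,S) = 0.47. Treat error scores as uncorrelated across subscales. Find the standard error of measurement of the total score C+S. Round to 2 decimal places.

Var(total) = 265.78 + 123.713 = 389.493.
True-score variance = 219.493 + 123.713 = 343.207, so reliability = 0.8812.
Error variance = 389.493 − 343.207 = 46.2866; SEM = √46.2866 = 6.80.

6.80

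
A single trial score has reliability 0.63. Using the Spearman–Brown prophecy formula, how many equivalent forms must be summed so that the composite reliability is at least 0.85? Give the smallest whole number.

4

k ≥ ρ*(1−ρ₁)/(ρ₁(1−ρ*)) = 0.85·0.37 / (0.63·0.15) = 3.328.
Smallest integer k = 4.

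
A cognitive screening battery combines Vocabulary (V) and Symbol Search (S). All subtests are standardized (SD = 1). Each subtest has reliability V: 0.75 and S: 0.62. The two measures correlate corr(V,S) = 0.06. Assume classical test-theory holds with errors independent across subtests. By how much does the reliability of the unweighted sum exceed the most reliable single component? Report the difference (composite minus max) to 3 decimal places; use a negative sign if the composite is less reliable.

Var(sum) = 2 + 0.12 = 2.12; true-score variance = 1.37 + 0.12 = 1.49; composite reliability = 0.7028.
Max component reliability = 0.7500.
Difference = 0.7028 − 0.7500 = -0.047.

-0.047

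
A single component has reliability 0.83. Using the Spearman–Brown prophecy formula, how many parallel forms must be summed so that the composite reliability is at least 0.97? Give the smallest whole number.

k ≥ ρ*(1−ρ₁)/(ρ₁(1−ρ*)) = 0.97·0.17 / (0.83·0.03) = 6.622.
Smallest integer k = 7.

7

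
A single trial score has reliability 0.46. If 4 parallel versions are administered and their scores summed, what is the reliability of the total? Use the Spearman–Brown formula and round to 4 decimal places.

ρ_k = kρ / (1 + (k−1)ρ) = 4·0.46 / (1 + 3·0.46) = 1.840 / 2.380 = 0.7731.

0.7731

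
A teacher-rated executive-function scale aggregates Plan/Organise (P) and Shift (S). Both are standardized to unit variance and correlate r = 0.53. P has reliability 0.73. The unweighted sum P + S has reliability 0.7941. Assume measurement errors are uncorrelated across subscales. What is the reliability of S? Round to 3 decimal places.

0.640

Var(P+S) = 2 + 2·0.53 = 3.060.
True-score variance = ρ_P + ρ_S + 2·0.53, so 0.7941 = (0.73 + ρ_S + 1.06) / 3.060.
ρ_S = 0.7941·3.060 − 0.73 − 1.06 = 0.640.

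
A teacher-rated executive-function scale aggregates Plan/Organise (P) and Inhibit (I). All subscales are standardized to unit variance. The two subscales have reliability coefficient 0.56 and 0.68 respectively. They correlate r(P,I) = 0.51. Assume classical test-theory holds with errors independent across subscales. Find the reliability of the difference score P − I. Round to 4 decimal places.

0.2245

Var(P−I) = 1 + 1 − 2·0.51 = 2 − 1.02 = 0.98.
Under uncorrelated errors the observed covariances equal the true-score covariances, so only the own-variance terms attenuate.
True-score variance = [0.56 + 0.68] − 1.02 = 1.24 − 1.02 = 0.22.
Reliability = 0.22 / 0.98 = 0.2245.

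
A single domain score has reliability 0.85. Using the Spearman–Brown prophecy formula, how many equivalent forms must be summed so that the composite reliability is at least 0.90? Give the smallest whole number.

2

k ≥ ρ*(1−ρ₁)/(ρ₁(1−ρ*)) = 0.90·0.15 / (0.85·0.10) = 1.588.
Smallest integer k = 2.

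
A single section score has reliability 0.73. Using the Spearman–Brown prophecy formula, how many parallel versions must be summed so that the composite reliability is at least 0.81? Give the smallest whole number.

2

k ≥ ρ*(1−ρ₁)/(ρ₁(1−ρ*)) = 0.81·0.27 / (0.73·0.19) = 1.577.
Smallest integer k = 2.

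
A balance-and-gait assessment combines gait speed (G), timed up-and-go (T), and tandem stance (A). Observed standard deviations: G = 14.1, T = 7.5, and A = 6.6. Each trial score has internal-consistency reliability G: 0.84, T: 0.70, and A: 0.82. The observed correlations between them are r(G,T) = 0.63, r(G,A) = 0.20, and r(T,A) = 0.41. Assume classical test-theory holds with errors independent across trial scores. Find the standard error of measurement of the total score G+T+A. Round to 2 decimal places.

7.52

Var(total) = 298.62 + 211.059 = 509.679.
True-score variance = 242.095 + 211.059 = 453.154, so reliability = 0.8891.
Error variance = 509.679 − 453.154 = 56.5254; SEM = √56.5254 = 7.52.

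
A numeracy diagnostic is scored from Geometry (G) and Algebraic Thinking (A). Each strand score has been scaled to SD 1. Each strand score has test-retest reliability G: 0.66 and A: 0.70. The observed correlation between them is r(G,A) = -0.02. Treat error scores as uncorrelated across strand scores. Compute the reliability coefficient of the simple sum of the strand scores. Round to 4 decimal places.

0.6735

Var(G+A) = 2 + 2·[(-0.02)] = 2 − 0.04 = 1.96.
Because errors are independent across components, Cov(Tᵢ,Tⱼ) = Cov(Xᵢ,Xⱼ); the off-diagonal part of the true-score variance is the same as above.
True-score variance = [0.66 + 0.70] − 0.04 = 1.36 − 0.04 = 1.32.
Reliability = 1.32 / 1.96 = 0.6735.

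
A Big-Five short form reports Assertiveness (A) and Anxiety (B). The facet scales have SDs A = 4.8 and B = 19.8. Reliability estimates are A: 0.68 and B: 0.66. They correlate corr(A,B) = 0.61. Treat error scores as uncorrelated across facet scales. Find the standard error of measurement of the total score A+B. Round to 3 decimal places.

11.860

Var(total) = 415.08 + 115.949 = 531.029.
True-score variance = 274.414 + 115.949 = 390.362, so reliability = 0.7351.
Error variance = 531.029 − 390.362 = 140.666; SEM = √140.666 = 11.860.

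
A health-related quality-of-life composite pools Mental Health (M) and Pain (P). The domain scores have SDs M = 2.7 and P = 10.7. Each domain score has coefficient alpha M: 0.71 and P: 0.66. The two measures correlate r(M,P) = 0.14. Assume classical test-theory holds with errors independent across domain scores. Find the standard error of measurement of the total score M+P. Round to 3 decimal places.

Var(total) = 121.78 + 8.0892 = 129.869.
True-score variance = 80.7393 + 8.0892 = 88.8285, so reliability = 0.6840.
Error variance = 129.869 − 88.8285 = 41.0407; SEM = √41.0407 = 6.406.

6.406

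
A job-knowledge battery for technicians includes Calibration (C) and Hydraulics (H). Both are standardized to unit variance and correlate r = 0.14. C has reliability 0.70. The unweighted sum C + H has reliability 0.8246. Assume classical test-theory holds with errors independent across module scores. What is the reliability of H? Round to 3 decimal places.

0.900

Var(C+H) = 2 + 2·0.14 = 2.280.
True-score variance = ρ_C + ρ_H + 2·0.14, so 0.8246 = (0.70 + ρ_H + 0.28) / 2.280.
ρ_H = 0.8246·2.280 − 0.70 − 0.28 = 0.900.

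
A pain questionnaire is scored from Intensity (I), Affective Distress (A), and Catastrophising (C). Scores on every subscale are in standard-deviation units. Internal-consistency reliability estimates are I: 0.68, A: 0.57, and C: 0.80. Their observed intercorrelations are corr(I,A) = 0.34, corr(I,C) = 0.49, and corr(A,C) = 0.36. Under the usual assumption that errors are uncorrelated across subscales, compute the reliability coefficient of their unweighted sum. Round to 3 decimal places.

Var(I+A+C) = 3 + 2·[0.34 + 0.49 + 0.36] = 3 + 2.38 = 5.38.
With uncorrelated errors the cross-covariances are all true-score covariance, so they carry over unchanged; only the diagonal terms shrink to ρᵢσᵢ².
True-score variance = [0.68 + 0.57 + 0.80] + 2.38 = 2.05 + 2.38 = 4.43.
Reliability = 4.43 / 5.38 = 0.823.

0.823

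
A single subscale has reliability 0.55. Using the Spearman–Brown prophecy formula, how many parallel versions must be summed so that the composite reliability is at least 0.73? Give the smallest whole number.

3

k ≥ ρ*(1−ρ₁)/(ρ₁(1−ρ*)) = 0.73·0.45 / (0.55·0.27) = 2.212.
Smallest integer k = 3.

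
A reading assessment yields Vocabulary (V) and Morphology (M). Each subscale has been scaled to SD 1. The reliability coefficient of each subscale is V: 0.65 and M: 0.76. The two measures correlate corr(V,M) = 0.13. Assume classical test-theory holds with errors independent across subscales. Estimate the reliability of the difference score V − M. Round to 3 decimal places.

0.661

Var(V−M) = 1 + 1 − 2·0.13 = 2 − 0.26 = 1.74.
With uncorrelated errors the cross-covariances are all true-score covariance, so they carry over unchanged; only the diagonal terms shrink to ρᵢσᵢ².
True-score variance = [0.65 + 0.76] − 0.26 = 1.41 − 0.26 = 1.15.
Reliability = 1.15 / 1.74 = 0.661.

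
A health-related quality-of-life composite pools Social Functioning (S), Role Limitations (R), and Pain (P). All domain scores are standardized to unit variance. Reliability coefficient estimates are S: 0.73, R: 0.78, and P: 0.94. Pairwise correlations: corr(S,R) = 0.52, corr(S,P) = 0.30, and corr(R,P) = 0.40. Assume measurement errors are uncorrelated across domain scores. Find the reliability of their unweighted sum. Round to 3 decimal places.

Var(S+R+P) = 3 + 2·[0.52 + 0.30 + 0.40] = 3 + 2.44 = 5.44.
Because errors are independent across components, Cov(Tᵢ,Tⱼ) = Cov(Xᵢ,Xⱼ); the off-diagonal part of the true-score variance is the same as above.
True-score variance = [0.73 + 0.78 + 0.94] + 2.44 = 2.45 + 2.44 = 4.89.
Reliability = 4.89 / 5.44 = 0.899.

0.899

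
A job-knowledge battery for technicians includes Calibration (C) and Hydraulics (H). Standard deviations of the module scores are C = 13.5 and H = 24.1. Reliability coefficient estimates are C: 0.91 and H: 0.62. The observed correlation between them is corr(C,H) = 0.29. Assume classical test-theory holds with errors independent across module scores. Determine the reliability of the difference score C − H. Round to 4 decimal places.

Var(C−H) = 13.5² + 24.1² − 2·13.5·24.1·0.29 = 763.06 − 188.703 = 574.357.
Because errors are independent across components, Cov(Tᵢ,Tⱼ) = Cov(Xᵢ,Xⱼ); the off-diagonal part of the true-score variance is the same as above.
True-score variance = [13.5²·0.91 + 24.1²·0.62] − 188.703 = 525.95 − 188.703 = 337.247.
Reliability = 337.247 / 574.357 = 0.5872.

0.5872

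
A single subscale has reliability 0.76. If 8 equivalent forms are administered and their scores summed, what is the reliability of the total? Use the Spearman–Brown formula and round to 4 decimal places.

ρ_k = kρ / (1 + (k−1)ρ) = 8·0.76 / (1 + 7·0.76) = 6.080 / 6.320 = 0.9620.

0.9620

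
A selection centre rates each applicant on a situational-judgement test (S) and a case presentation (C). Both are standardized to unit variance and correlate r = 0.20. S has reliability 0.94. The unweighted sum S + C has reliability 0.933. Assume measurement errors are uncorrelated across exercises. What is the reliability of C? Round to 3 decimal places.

Var(S+C) = 2 + 2·0.20 = 2.400.
True-score variance = ρ_S + ρ_C + 2·0.20, so 0.933 = (0.94 + ρ_C + 0.40) / 2.400.
ρ_C = 0.933·2.400 − 0.94 − 0.40 = 0.899.

0.899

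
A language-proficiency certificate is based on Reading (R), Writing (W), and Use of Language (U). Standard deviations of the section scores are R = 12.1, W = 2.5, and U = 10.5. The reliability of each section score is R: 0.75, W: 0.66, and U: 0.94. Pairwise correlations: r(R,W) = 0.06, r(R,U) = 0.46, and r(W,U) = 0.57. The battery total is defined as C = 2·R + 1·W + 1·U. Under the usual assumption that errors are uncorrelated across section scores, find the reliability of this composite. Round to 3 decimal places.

Var(C) = 2²·12.1² + 2.5² + 10.5² + 2·[2·12.1·2.5·0.06 + 2·12.1·10.5·0.46 + 2.5·10.5·0.57] = 702.14 + 270.957 = 973.097.
Under uncorrelated errors the observed covariances equal the true-score covariances, so only the own-variance terms attenuate.
True-score variance = [2²·12.1²·0.75 + 2.5²·0.66 + 10.5²·0.94] + 270.957 = 546.99 + 270.957 = 817.947.
Reliability = 817.947 / 973.097 = 0.841.

0.841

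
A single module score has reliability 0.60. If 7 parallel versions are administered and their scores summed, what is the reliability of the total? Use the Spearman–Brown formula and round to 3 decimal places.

ρ_k = kρ / (1 + (k−1)ρ) = 7·0.60 / (1 + 6·0.60) = 4.200 / 4.600 = 0.913.

0.913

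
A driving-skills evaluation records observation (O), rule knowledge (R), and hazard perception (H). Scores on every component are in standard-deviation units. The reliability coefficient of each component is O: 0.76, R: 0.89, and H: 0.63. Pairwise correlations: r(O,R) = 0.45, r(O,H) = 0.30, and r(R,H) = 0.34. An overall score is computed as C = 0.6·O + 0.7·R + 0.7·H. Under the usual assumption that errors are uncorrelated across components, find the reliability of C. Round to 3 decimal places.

Var(C) = 0.6² + 0.7² + 0.7² + 2·[0.42·0.45 + 0.42·0.30 + 0.49·0.34] = 1.34 + 0.9632 = 2.3032.
With uncorrelated errors the cross-covariances are all true-score covariance, so they carry over unchanged; only the diagonal terms shrink to ρᵢσᵢ².
True-score variance = [0.6²·0.76 + 0.7²·0.89 + 0.7²·0.63] + 0.9632 = 1.0184 + 0.9632 = 1.9816.
Reliability = 1.9816 / 2.3032 = 0.860.

0.860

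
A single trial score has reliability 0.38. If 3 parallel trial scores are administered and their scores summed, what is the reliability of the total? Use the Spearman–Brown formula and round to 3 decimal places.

ρ_k = kρ / (1 + (k−1)ρ) = 3·0.38 / (1 + 2·0.38) = 1.140 / 1.760 = 0.648.

0.648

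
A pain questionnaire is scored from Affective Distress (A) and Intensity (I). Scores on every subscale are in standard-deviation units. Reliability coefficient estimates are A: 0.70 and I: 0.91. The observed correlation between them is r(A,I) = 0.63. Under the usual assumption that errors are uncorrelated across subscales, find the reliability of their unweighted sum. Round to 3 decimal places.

Var(A+I) = 2 + 2·[0.63] = 2 + 1.26 = 3.26.
Because errors are independent across components, Cov(Tᵢ,Tⱼ) = Cov(Xᵢ,Xⱼ); the off-diagonal part of the true-score variance is the same as above.
True-score variance = [0.70 + 0.91] + 1.26 = 1.61 + 1.26 = 2.87.
Reliability = 2.87 / 3.26 = 0.880.

0.880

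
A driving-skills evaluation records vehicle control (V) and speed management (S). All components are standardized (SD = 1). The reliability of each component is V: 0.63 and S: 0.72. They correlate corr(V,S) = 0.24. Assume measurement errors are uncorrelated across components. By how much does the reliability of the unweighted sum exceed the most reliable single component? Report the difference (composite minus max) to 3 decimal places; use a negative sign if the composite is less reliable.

Var(sum) = 2 + 0.48 = 2.48; true-score variance = 1.35 + 0.48 = 1.83; composite reliability = 0.7379.
Max component reliability = 0.7200.
Difference = 0.7379 − 0.7200 = 0.018.

0.018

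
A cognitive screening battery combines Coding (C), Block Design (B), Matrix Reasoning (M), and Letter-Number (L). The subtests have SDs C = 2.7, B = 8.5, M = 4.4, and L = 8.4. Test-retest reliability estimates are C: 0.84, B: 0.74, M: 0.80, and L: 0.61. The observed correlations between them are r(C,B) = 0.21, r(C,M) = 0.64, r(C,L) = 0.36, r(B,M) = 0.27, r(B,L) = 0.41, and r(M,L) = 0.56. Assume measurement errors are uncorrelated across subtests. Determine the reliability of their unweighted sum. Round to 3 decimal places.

0.845

Var(C+B+M+L) = 2.7² + 8.5² + 4.4² + 8.4² + 2·[2.7·8.5·0.21 + 2.7·4.4·0.64 + 2.7·8.4·0.36 + 8.5·4.4·0.27 + 8.5·8.4·0.41 + 4.4·8.4·0.56] = 169.46 + 161.314 = 330.774.
With uncorrelated errors the cross-covariances are all true-score covariance, so they carry over unchanged; only the diagonal terms shrink to ρᵢσᵢ².
True-score variance = [2.7²·0.84 + 8.5²·0.74 + 4.4²·0.80 + 8.4²·0.61] + 161.314 = 118.118 + 161.314 = 279.432.
Reliability = 279.432 / 330.774 = 0.845.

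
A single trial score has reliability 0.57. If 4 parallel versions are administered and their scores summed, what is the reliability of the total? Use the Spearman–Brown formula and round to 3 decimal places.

0.841

ρ_k = kρ / (1 + (k−1)ρ) = 4·0.57 / (1 + 3·0.57) = 2.280 / 2.710 = 0.841.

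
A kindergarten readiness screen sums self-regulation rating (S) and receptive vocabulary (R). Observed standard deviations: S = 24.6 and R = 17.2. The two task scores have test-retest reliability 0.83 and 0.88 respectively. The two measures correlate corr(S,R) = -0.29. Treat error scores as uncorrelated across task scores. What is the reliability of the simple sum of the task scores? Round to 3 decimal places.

0.789

Var(S+R) = 24.6² + 17.2² + 2·[24.6·17.2·(-0.29)] = 901 − 245.41 = 655.59.
With uncorrelated errors the cross-covariances are all true-score covariance, so they carry over unchanged; only the diagonal terms shrink to ρᵢσᵢ².
True-score variance = [24.6²·0.83 + 17.2²·0.88] − 245.41 = 762.622 − 245.41 = 517.212.
Reliability = 517.212 / 655.59 = 0.789.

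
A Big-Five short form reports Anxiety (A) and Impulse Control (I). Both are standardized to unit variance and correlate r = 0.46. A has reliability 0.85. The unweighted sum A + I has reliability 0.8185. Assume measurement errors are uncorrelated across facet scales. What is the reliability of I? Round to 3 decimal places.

0.620

Var(A+I) = 2 + 2·0.46 = 2.920.
True-score variance = ρ_A + ρ_I + 2·0.46, so 0.8185 = (0.85 + ρ_I + 0.92) / 2.920.
ρ_I = 0.8185·2.920 − 0.85 − 0.92 = 0.620.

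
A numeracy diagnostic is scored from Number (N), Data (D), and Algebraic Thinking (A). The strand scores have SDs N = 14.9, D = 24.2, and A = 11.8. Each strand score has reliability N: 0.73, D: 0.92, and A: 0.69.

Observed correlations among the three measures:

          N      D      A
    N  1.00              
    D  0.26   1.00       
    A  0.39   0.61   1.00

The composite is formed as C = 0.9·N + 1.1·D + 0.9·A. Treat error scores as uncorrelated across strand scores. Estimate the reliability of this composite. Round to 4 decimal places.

Var(C) = 0.9²·14.9² + 1.1²·24.2² + 0.9²·11.8² + 2·[0.99·14.9·24.2·0.26 + 0.81·14.9·11.8·0.39 + 0.99·24.2·11.8·0.61] = 1001.24 + 641.609 = 1642.85.
With uncorrelated errors the cross-covariances are all true-score covariance, so they carry over unchanged; only the diagonal terms shrink to ρᵢσᵢ².
True-score variance = [0.9²·14.9²·0.73 + 1.1²·24.2²·0.92 + 0.9²·11.8²·0.69] + 641.609 = 861.03 + 641.609 = 1502.64.
Reliability = 1502.64 / 1642.85 = 0.9147.

0.9147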